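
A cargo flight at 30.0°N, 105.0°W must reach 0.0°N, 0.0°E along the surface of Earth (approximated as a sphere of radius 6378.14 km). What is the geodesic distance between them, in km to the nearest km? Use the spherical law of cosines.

11461 km

Let φ₁ = 0.5236 rad, φ₂ = 0.0000 rad, and Δλ = 1.8326 rad.
cos c = sin φ₁ sin φ₂ + cos φ₁ cos φ₂ cos Δλ = (0.5000)(0.0000) + (0.8660)(1.0000)(-0.2588) = -0.22414,
so c = arccos(-0.22414) = 1.79686 rad.
Distance = R·c = 6378.14 × 1.7969 ≈ 11461 km.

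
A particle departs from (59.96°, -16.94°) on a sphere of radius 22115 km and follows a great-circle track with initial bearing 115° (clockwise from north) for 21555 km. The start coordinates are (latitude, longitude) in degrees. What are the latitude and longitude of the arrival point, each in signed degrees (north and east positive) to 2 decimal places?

Angular distance δ = d/R = 21555/22115 = 0.97468 rad; initial bearing θ = 2.0071 rad.
sin φ₂ = sin φ₁ cos δ + cos φ₁ sin δ cos θ = (0.8657)(0.5614) + (0.5006)(0.8275)(-0.4226) = 0.3109, so φ₂ = 18.12°.
Δλ = atan2(sin θ sin δ cos φ₁, cos δ − sin φ₁ sin φ₂) = atan2(0.3754, 0.2923) = 52.102°.
λ₂ = -16.940° + 52.102° = 35.16°.

18.12°, 35.16°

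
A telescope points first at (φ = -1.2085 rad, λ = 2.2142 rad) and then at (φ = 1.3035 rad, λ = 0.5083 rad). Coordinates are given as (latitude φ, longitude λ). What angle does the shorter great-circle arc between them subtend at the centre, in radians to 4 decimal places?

2.7250 rad

In radians: φ₁ = -1.2085, φ₂ = 1.3035, Δλ = -97.741° = -1.7059 rad.
Haversine: a = sin²(Δφ/2) + cos φ₁ cos φ₂ sin²(Δλ/2) = 0.9041 + (0.3544)(0.2641)(0.5673) = 0.95724.
Central angle c = 2·arcsin(√a) = 2.72504 rad.
So the angular separation is 2.7250 rad.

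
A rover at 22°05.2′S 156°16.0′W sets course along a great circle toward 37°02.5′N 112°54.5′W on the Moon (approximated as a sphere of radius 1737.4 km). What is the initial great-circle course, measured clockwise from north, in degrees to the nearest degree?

With φ₁ = -0.3855, φ₂ = 0.6465, Δλ = 0.7567 rad, the forward-azimuth formula gives
θ = atan2( sin Δλ cos φ₂ , cos φ₁ sin φ₂ − sin φ₁ cos φ₂ cos Δλ ) = atan2(0.5480, 0.7764) = 35.22°.
So the initial bearing is 35°.

35°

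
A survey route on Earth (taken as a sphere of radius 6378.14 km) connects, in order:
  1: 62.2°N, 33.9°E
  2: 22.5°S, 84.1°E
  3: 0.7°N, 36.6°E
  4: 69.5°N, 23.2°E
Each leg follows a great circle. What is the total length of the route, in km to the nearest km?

Leg 1→2: central angle 1.6335 rad, distance 10418.9 km.
Leg 2→3: central angle 0.9028 rad, distance 5758.0 km.
Leg 3→4: central angle 1.2110 rad, distance 7723.9 km.
Total: 10418.9 + 5758.0 + 7723.9 ≈ 23901 km.

23901 km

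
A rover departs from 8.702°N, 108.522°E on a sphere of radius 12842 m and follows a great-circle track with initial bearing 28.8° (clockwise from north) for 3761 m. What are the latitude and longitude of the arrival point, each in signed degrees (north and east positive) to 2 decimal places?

23.26°, 117.23°

Angular distance δ = d/R = 3761/12842 = 0.29287 rad; initial bearing θ = 0.5027 rad.
sin φ₂ = sin φ₁ cos δ + cos φ₁ sin δ cos θ = (0.1513)(0.9574) + (0.9885)(0.2887)(0.8763) = 0.3949, so φ₂ = 23.26°.
Δλ = atan2(sin θ sin δ cos φ₁, cos δ − sin φ₁ sin φ₂) = atan2(0.1375, 0.8977) = 8.707°.
λ₂ = 108.522° + 8.707° = 117.23°.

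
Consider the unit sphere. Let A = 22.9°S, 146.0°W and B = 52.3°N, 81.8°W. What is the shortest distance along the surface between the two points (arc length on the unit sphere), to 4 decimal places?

In radians: φ₁ = -0.3997, φ₂ = 0.9128, Δλ = 64.200° = 1.1205 rad.
cos c = sin φ₁ sin φ₂ + cos φ₁ cos φ₂ cos Δλ = (-0.3891)(0.7912) + (0.9212)(0.6115)(0.4352) = -0.06271,
so c = arccos(-0.06271) = 1.63354 rad.
On the unit sphere the arc length equals the central angle: 1.6335.

1.6335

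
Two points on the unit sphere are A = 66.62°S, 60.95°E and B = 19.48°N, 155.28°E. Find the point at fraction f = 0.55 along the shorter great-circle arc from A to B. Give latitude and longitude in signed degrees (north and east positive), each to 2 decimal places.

-25.54°, 134.63°

The central angle between A and B is δ = 1.9117 rad.
With f = 0.55, the slerp weights are sin((1−f)δ)/sin δ = 0.8043 and sin(fδ)/sin δ = 0.9211.
Weighted sum of the unit vectors: (0.8043)·(0.1927,0.3469,-0.9179) + (0.9211)·(-0.8564,0.3942,0.3335) = (-0.6339, 0.6422, -0.4311).
Converting back: φ = atan2(z, √(x²+y²)) = -25.54°, λ = atan2(y, x) = 134.63°.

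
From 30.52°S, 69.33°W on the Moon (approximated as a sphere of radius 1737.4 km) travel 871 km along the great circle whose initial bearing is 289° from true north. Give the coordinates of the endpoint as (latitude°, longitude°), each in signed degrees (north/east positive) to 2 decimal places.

-18.09°, -97.89°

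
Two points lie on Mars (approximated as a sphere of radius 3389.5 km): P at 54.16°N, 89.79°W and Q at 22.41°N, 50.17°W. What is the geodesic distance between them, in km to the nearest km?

With latitudes φ₁ = 54.160°, φ₂ = 22.410° and longitude difference Δλ = 39.620°:
cos c = sin φ₁ sin φ₂ + cos φ₁ cos φ₂ cos Δλ = (0.8107)(0.3812) + (0.5855)(0.9245)(0.7703) = 0.72601,
so c = arccos(0.72601) = 0.75830 rad.
Distance = R·c = 3389.5 × 0.7583 ≈ 2570 km.

2570 km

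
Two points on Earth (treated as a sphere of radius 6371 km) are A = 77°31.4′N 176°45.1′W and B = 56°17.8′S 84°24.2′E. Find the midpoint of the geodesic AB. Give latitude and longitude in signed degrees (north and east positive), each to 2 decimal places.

14.38°, 106.66°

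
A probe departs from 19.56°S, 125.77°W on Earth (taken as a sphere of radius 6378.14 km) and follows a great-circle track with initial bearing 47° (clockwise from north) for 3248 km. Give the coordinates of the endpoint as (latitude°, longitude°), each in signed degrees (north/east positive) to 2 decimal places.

Angular distance δ = d/R = 3248/6378.14 = 0.50924 rad; initial bearing θ = 0.8203 rad.
sin φ₂ = sin φ₁ cos δ + cos φ₁ sin δ cos θ = (-0.3348)(0.8731) + (0.9423)(0.4875)(0.6820) = 0.0210, so φ₂ = 1.20°.
Δλ = atan2(sin θ sin δ cos φ₁, cos δ − sin φ₁ sin φ₂) = atan2(0.3360, 0.8801) = 20.893°.
λ₂ = -125.770° + 20.893° = -104.88°.

1.20°, -104.88°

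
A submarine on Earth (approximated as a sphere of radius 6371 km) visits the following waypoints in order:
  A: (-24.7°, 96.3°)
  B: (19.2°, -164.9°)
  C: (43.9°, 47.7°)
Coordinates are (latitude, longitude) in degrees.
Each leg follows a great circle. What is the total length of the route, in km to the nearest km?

23994 km

Leg A→B: central angle 1.8428 rad, distance 11740.6 km.
Leg B→C: central angle 1.9233 rad, distance 12253.2 km.
Total: 11740.6 + 12253.2 ≈ 23994 km.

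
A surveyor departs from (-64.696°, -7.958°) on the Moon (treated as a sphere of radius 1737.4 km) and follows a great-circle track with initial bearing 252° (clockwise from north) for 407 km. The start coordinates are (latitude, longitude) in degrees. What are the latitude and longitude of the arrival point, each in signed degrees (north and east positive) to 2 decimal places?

Angular distance δ = d/R = 407/1737.4 = 0.23426 rad; initial bearing θ = 4.3982 rad.
sin φ₂ = sin φ₁ cos δ + cos φ₁ sin δ cos θ = (-0.9041)(0.9727) + (0.4274)(0.2321)(-0.3090) = -0.9100, so φ₂ = -65.51°.
Δλ = atan2(sin θ sin δ cos φ₁, cos δ − sin φ₁ sin φ₂) = atan2(-0.0944, 0.1500) = -32.175°.
λ₂ = -7.958° − 32.175° = -40.13°.

-65.51°, -40.13°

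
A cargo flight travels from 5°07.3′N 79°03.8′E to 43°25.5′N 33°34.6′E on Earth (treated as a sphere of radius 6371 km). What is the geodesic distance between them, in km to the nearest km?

6155 km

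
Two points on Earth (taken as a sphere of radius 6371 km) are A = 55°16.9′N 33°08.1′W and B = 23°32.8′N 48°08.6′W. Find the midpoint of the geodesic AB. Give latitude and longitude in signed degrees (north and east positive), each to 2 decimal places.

The central angle between A and B is δ = 0.5869 rad.
With f = 0.5, the slerp weights are sin((1−f)δ)/sin δ = 0.5223 and sin(fδ)/sin δ = 0.5223.
Weighted sum of the unit vectors: (0.5223)·(0.4769,-0.3113,0.8220) + (0.5223)·(0.6117,-0.6828,0.3995) = (0.5686, -0.5193, 0.6380).
Converting back: φ = atan2(z, √(x²+y²)) = 39.64°, λ = atan2(y, x) = -42.40°.

39.64°, -42.40°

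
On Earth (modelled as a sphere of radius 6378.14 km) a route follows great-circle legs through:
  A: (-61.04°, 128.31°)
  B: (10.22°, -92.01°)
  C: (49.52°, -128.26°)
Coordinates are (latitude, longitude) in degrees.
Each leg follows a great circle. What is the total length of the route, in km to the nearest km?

Leg A→B: central angle 2.1160 rad, distance 13495.9 km.
Leg B→C: central angle 0.8630 rad, distance 5504.2 km.
Total: 13495.9 + 5504.2 ≈ 19000 km.

19000 km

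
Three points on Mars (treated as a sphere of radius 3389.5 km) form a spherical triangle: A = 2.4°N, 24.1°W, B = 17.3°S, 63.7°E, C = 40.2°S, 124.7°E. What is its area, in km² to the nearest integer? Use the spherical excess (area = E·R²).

11185410 km²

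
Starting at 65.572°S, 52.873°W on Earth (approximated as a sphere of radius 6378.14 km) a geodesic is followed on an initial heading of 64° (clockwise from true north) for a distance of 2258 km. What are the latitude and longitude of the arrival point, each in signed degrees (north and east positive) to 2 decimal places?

Angular distance δ = d/R = 2258/6378.14 = 0.35402 rad; initial bearing θ = 1.1170 rad.
sin φ₂ = sin φ₁ cos δ + cos φ₁ sin δ cos θ = (-0.9105)(0.9380) + (0.4135)(0.3467)(0.4384) = -0.7912, so φ₂ = -52.30°.
Δλ = atan2(sin θ sin δ cos φ₁, cos δ − sin φ₁ sin φ₂) = atan2(0.1289, 0.2176) = 30.628°.
λ₂ = -52.873° + 30.628° = -22.24°.

-52.30°, -22.24°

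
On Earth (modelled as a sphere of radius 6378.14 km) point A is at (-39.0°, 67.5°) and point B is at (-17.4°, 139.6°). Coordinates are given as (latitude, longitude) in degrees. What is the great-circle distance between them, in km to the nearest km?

Let φ₁ = -0.6807 rad, φ₂ = -0.3037 rad, and Δλ = 1.2584 rad.
Haversine: a = sin²(Δφ/2) + cos φ₁ cos φ₂ sin²(Δλ/2) = 0.0351 + (0.7771)(0.9542)(0.3463) = 0.29194.
Central angle c = 2·arcsin(√a) = 1.14162 rad.
Distance = R·c = 6378.14 × 1.1416 ≈ 7281 km.

7281 km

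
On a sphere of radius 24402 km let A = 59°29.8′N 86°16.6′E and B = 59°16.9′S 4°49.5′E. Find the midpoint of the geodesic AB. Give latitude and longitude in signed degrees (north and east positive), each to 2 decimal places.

The central angle between A and B is δ = 2.3492 rad.
With f = 0.5, the slerp weights are sin((1−f)δ)/sin δ = 1.2957 and sin(fδ)/sin δ = 1.2957.
Weighted sum of the unit vectors: (1.2957)·(0.0330,0.5065,0.8616) + (1.2957)·(0.5090,0.0430,-0.8597) = (0.7022, 0.7120, 0.0025).
Converting back: φ = atan2(z, √(x²+y²)) = 0.14°, λ = atan2(y, x) = 45.39°.

0.14°, 45.39°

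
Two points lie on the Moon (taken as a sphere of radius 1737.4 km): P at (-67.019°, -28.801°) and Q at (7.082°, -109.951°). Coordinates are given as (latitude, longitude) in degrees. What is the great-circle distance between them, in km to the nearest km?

2823 km

With latitudes φ₁ = -67.019°, φ₂ = 7.082° and longitude difference Δλ = -81.150°:
cos c = sin φ₁ sin φ₂ + cos φ₁ cos φ₂ cos Δλ = (-0.9206)(0.1233) + (0.3904)(0.9924)(0.1538) = -0.05390,
so c = arccos(-0.05390) = 1.62472 rad.
Distance = R·c = 1737.4 × 1.6247 ≈ 2823 km.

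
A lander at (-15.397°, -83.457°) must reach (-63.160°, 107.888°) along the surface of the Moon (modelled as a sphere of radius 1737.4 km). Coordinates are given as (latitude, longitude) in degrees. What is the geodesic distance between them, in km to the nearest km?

3061 km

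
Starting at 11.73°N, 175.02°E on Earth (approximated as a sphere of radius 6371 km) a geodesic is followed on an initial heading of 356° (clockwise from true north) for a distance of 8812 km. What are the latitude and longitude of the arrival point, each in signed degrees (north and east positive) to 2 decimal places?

Angular distance δ = d/R = 8812/6371 = 1.38314 rad; initial bearing θ = 6.2134 rad.
sin φ₂ = sin φ₁ cos δ + cos φ₁ sin δ cos θ = (0.2033)(0.1866) + (0.9791)(0.9824)(0.9976) = 0.9975, so φ₂ = 85.96°.
Δλ = atan2(sin θ sin δ cos φ₁, cos δ − sin φ₁ sin φ₂) = atan2(-0.0671, -0.0162) = -103.605°.
λ₂ = 175.020° − 103.605° = 71.42°.

85.96°, 71.42°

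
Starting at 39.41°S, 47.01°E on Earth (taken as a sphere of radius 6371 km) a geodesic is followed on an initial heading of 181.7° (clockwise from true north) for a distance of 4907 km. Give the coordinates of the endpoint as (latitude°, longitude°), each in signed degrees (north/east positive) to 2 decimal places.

Angular distance δ = d/R = 4907/6371 = 0.77021 rad; initial bearing θ = 3.1713 rad.
sin φ₂ = sin φ₁ cos δ + cos φ₁ sin δ cos θ = (-0.6349)(0.7178) + (0.7726)(0.6963)(-0.9996) = -0.9934, so φ₂ = -83.42°.
Δλ = atan2(sin θ sin δ cos φ₁, cos δ − sin φ₁ sin φ₂) = atan2(-0.0160, 0.0871) = -10.385°.
λ₂ = 47.010° − 10.385° = 36.62°.

-83.42°, 36.62°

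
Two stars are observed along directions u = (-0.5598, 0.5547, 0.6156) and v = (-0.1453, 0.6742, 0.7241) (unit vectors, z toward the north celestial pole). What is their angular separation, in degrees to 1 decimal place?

u·v = 0.9011; |u| = 1.0000, |v| = 1.0000.
cos θ = (u·v)/(|u||v|) = 0.9011, so θ = 25.7°.

25.7°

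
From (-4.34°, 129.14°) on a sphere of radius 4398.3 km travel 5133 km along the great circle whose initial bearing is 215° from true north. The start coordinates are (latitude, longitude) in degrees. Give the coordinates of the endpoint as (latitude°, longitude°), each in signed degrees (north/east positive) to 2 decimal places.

-51.34°, 71.54°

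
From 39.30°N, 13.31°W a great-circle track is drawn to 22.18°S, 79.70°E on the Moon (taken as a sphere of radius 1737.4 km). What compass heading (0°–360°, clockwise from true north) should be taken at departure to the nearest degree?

With φ₁ = 0.6859, φ₂ = -0.3871, Δλ = 1.6233 rad, the forward-azimuth formula gives
θ = atan2( sin Δλ cos φ₂ , cos φ₁ sin φ₂ − sin φ₁ cos φ₂ cos Δλ ) = atan2(0.9247, -0.2613) = 105.78°.
So the initial bearing is 106°.

106°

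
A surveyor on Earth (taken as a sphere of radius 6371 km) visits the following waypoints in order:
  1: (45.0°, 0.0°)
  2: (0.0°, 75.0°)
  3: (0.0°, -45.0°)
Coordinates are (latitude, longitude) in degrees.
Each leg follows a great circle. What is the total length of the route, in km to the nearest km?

Leg 1→2: central angle 1.3867 rad, distance 8835.0 km.
Leg 2→3: central angle 2.0944 rad, distance 13343.4 km.
Total: 8835.0 + 13343.4 ≈ 22178 km.

22178 km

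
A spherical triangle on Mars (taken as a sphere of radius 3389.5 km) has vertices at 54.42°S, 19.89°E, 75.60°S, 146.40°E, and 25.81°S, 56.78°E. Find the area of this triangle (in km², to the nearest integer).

Side lengths (central angles): a = 1.1338, b = 0.6872, c = 0.7931 rad; semiperimeter s = 1.3070.
By l'Huilier's theorem, tan(E/4) = √[tan(s/2) tan((s−a)/2) tan((s−b)/2) tan((s−c)/2)], giving spherical excess E = 0.2987 rad.
Area = E·R² = 0.2987 × (3389.5)² ≈ 3431241 km².

3431241 km²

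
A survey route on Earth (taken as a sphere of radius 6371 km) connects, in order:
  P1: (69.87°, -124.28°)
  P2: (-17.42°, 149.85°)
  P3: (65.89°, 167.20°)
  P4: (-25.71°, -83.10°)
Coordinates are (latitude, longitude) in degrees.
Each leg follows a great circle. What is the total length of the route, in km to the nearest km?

Leg P1→P2: central angle 1.8312 rad, distance 11666.4 km.
Leg P2→P3: central angle 1.4719 rad, distance 9377.3 km.
Leg P3→P4: central angle 2.1177 rad, distance 13491.8 km.
Total: 11666.4 + 9377.3 + 13491.8 ≈ 34535 km.

34535 km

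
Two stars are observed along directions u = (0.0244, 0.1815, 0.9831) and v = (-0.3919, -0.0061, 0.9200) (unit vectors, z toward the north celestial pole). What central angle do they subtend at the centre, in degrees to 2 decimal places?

26.65°

u·v = 0.8938; |u| = 1.0000, |v| = 1.0000.
cos θ = (u·v)/(|u||v|) = 0.8938, so θ = 26.65°.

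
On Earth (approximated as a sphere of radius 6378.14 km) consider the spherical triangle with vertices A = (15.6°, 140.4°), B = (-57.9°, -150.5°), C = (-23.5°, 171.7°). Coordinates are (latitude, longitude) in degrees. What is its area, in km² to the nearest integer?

Side lengths (central angles): a = 0.7629, b = 0.8665, c = 1.6160 rad; semiperimeter s = 1.6227.
By l'Huilier's theorem, tan(E/4) = √[tan(s/2) tan((s−a)/2) tan((s−b)/2) tan((s−c)/2)], giving spherical excess E = 0.1012 rad.
Area = E·R² = 0.1012 × (6378.14)² ≈ 4116615 km².

4116615 km²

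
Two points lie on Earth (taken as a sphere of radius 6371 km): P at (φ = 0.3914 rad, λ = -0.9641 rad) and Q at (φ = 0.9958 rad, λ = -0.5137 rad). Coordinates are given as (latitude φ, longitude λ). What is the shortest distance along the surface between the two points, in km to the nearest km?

4381 km

In radians: φ₁ = 0.3914, φ₂ = 0.9958, Δλ = 25.806° = 0.4504 rad.
Haversine: a = sin²(Δφ/2) + cos φ₁ cos φ₂ sin²(Δλ/2) = 0.0886 + (0.9244)(0.5438)(0.0499) = 0.11365.
Central angle c = 2·arcsin(√a) = 0.68770 rad.
Distance = R·c = 6371 × 0.6877 ≈ 4381 km.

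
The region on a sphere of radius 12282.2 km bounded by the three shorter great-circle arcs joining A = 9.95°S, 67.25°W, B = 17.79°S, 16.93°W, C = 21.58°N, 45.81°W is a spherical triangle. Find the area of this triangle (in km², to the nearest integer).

42648589 km²

Side lengths (central angles): a = 0.8460, b = 0.6616, c = 0.8611 rad; semiperimeter s = 1.1844.
By l'Huilier's theorem, tan(E/4) = √[tan(s/2) tan((s−a)/2) tan((s−b)/2) tan((s−c)/2)], giving spherical excess E = 0.2827 rad.
Area = E·R² = 0.2827 × (12282.2)² ≈ 42648589 km².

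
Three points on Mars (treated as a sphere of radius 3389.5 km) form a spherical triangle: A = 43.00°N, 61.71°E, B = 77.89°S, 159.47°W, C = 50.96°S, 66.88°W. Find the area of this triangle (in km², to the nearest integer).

26326798 km²

Side lengths (central angles): a = 0.7175, b = 2.5271, c = 2.4691 rad; semiperimeter s = 2.8569.
By l'Huilier's theorem, tan(E/4) = √[tan(s/2) tan((s−a)/2) tan((s−b)/2) tan((s−c)/2)], giving spherical excess E = 2.2915 rad.
Area = E·R² = 2.2915 × (3389.5)² ≈ 26326798 km².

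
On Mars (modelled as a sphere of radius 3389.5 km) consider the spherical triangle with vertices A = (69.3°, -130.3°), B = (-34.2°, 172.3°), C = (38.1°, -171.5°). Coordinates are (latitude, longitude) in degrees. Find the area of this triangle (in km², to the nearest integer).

1151647 km²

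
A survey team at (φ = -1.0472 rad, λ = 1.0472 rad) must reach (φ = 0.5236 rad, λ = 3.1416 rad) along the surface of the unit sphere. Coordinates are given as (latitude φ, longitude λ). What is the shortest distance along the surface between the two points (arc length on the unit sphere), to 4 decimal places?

With latitudes φ₁ = -60.000°, φ₂ = 30.000° and longitude difference Δλ = 120.000°:
cos c = sin φ₁ sin φ₂ + cos φ₁ cos φ₂ cos Δλ = (-0.8660)(0.5000) + (0.5000)(0.8660)(-0.5000) = -0.64952,
so c = arccos(-0.64952) = 2.27775 rad.
On the unit sphere the arc length equals the central angle: 2.2778.

2.2778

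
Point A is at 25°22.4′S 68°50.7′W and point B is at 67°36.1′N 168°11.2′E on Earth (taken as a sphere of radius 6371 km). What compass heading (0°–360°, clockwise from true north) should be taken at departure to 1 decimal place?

336.8°

Δλ = -122.968° = -2.1462 rad.
y = sin Δλ · cos φ₂ = (-0.8390)(0.3810) = -0.3197
x = cos φ₁ sin φ₂ − sin φ₁ cos φ₂ cos Δλ = (0.9035)(0.9246) − (-0.4285)(0.3810)(-0.5442) = 0.7465
θ = atan2(y, x) = -23.18°; adding 360° gives 336.8°.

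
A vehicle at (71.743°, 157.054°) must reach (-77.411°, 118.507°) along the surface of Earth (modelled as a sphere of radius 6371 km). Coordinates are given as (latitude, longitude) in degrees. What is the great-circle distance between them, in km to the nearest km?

In radians: φ₁ = 1.2522, φ₂ = -1.3511, Δλ = -38.547° = -0.6728 rad.
cos c = sin φ₁ sin φ₂ + cos φ₁ cos φ₂ cos Δλ = (0.9497)(-0.9760) + (0.3133)(0.2180)(0.7821) = -0.87343,
so c = arccos(-0.87343) = 2.63299 rad.
Distance = R·c = 6371 × 2.6330 ≈ 16775 km.

16775 km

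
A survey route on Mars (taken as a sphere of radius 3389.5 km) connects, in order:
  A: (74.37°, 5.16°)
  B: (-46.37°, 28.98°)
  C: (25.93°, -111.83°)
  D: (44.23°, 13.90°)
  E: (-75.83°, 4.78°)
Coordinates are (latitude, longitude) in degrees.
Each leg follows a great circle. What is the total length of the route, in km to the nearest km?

28336 km

Leg A→B: central angle 2.1258 rad, distance 7205.5 km.
Leg B→C: central angle 2.4939 rad, distance 8452.9 km.
Leg C→D: central angle 1.6422 rad, distance 5566.1 km.
Leg D→E: central angle 2.0980 rad, distance 7111.2 km.
Total: 7205.5 + 8452.9 + 5566.1 + 7111.2 ≈ 28336 km.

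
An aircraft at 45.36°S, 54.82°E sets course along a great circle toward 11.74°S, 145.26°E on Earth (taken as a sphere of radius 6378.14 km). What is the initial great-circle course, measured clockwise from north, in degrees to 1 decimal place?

With φ₁ = -0.7917, φ₂ = -0.2049, Δλ = 1.5785 rad, the forward-azimuth formula gives
θ = atan2( sin Δλ cos φ₂ , cos φ₁ sin φ₂ − sin φ₁ cos φ₂ cos Δλ ) = atan2(0.9791, -0.1483) = 98.61°.
So the initial bearing is 98.6°.

98.6°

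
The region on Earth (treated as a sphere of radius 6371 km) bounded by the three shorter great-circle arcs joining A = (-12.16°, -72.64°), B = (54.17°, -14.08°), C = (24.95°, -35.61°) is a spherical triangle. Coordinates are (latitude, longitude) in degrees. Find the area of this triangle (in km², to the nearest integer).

5830811 km²

Side lengths (central angles): a = 0.5814, b = 0.9037, c = 1.4427 rad; semiperimeter s = 1.4639.
By l'Huilier's theorem, tan(E/4) = √[tan(s/2) tan((s−a)/2) tan((s−b)/2) tan((s−c)/2)], giving spherical excess E = 0.1437 rad.
Area = E·R² = 0.1437 × (6371)² ≈ 5830811 km².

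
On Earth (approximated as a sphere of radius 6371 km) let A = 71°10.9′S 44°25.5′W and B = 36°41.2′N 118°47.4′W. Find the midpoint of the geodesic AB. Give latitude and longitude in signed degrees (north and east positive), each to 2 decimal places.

-20.34°, -99.53°

The central angle between A and B is δ = 2.0895 rad.
With f = 0.5, the slerp weights are sin((1−f)δ)/sin δ = 0.9958 and sin(fδ)/sin δ = 0.9958.
Weighted sum of the unit vectors: (0.9958)·(0.2304,-0.2258,-0.9465) + (0.9958)·(-0.3862,-0.7028,0.5974) = (-0.1552, -0.9247, -0.3476).
Converting back: φ = atan2(z, √(x²+y²)) = -20.34°, λ = atan2(y, x) = -99.53°.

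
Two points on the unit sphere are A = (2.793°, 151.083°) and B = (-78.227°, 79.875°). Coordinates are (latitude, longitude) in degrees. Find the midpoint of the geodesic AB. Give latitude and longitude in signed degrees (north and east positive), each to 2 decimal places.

-40.69°, 140.80°

Central angle δ = 1.5528 rad. Interpolating on the sphere with fraction f = 0.5:
P = [sin((1−f)δ)·A + sin(fδ)·B] / sin δ = 0.7008·A + 0.7008·B in Cartesian coordinates,
giving P = (-0.5876, 0.4793, -0.6520), i.e. latitude -40.69°, longitude 140.80°.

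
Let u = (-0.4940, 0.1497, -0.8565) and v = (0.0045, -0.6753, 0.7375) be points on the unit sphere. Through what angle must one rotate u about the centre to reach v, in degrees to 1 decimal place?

137.3°

u·v = -0.7350; |u| = 1.0000, |v| = 1.0000.
cos θ = (u·v)/(|u||v|) = -0.7350, so θ = 137.3°.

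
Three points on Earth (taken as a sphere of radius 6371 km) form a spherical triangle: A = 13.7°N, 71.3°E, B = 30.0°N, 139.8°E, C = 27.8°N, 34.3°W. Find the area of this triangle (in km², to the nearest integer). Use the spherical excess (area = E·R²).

62861607 km²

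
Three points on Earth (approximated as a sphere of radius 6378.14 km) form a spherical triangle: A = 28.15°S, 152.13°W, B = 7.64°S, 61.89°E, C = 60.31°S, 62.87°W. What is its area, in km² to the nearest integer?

69278400 km²

Side lengths (central angles): a = 1.7359, b = 1.1423, c = 2.2937 rad; semiperimeter s = 2.5860.
By l'Huilier's theorem, tan(E/4) = √[tan(s/2) tan((s−a)/2) tan((s−b)/2) tan((s−c)/2)], giving spherical excess E = 1.7030 rad.
Area = E·R² = 1.7030 × (6378.14)² ≈ 69278400 km².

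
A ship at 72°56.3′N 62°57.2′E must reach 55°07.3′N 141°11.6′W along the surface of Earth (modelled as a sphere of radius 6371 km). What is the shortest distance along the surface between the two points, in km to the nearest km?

With latitudes φ₁ = 72.938°, φ₂ = 55.122° and longitude difference Δλ = 155.853°:
cos c = sin φ₁ sin φ₂ + cos φ₁ cos φ₂ cos Δλ = (0.9560)(0.8204) + (0.2934)(0.5718)(-0.9125) = 0.63117,
so c = arccos(0.63117) = 0.88774 rad.
Distance = R·c = 6371 × 0.8877 ≈ 5656 km.

5656 km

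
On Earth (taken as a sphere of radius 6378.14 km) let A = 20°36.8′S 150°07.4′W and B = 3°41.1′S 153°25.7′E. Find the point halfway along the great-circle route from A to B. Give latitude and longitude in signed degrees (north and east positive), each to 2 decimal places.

The central angle between A and B is δ = 1.0017 rad.
With f = 0.5, the slerp weights are sin((1−f)δ)/sin δ = 0.5700 and sin(fδ)/sin δ = 0.5700.
Weighted sum of the unit vectors: (0.5700)·(-0.8116,-0.4662,-0.3521) + (0.5700)·(-0.8925,0.4464,-0.0643) = (-0.9714, -0.0113, -0.2373).
Converting back: φ = atan2(z, √(x²+y²)) = -13.73°, λ = atan2(y, x) = -179.33°.

-13.73°, -179.33°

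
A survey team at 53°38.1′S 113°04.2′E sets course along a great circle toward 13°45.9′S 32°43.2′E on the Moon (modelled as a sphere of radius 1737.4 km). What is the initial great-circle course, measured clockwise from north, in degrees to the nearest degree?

269°

Δλ = -80.350° = -1.4024 rad.
y = sin Δλ · cos φ₂ = (-0.9859)(0.9713) = -0.9575
x = cos φ₁ sin φ₂ − sin φ₁ cos φ₂ cos Δλ = (0.5929)(-0.2379) − (-0.8053)(0.9713)(0.1676) = -0.0100
θ = atan2(y, x) = -90.60°; adding 360° gives 269°.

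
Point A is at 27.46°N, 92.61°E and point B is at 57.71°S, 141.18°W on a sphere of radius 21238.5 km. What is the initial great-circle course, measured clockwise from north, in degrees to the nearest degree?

145°

Δλ = 126.210° = 2.2028 rad.
y = sin Δλ · cos φ₂ = (0.8069)(0.5342) = 0.4310
x = cos φ₁ sin φ₂ − sin φ₁ cos φ₂ cos Δλ = (0.8873)(-0.8454) − (0.4611)(0.5342)(-0.5907) = -0.6046
θ = atan2(y, x) = 144.51°, so the bearing is 145°.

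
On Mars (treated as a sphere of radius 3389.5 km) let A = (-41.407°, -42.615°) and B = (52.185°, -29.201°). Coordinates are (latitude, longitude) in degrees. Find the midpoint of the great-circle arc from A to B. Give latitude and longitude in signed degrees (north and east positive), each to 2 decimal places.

5.43°, -36.58°

The central angle between A and B is δ = 1.6461 rad.
With f = 0.5, the slerp weights are sin((1−f)δ)/sin δ = 0.7353 and sin(fδ)/sin δ = 0.7353.
Weighted sum of the unit vectors: (0.7353)·(0.5520,-0.5078,-0.6614) + (0.7353)·(0.5352,-0.2991,0.7900) = (0.7994, -0.5933, 0.0946).
Converting back: φ = atan2(z, √(x²+y²)) = 5.43°, λ = atan2(y, x) = -36.58°.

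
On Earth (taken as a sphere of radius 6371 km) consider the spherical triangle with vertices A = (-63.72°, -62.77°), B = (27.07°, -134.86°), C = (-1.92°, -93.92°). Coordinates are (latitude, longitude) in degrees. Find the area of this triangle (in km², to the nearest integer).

18221255 km²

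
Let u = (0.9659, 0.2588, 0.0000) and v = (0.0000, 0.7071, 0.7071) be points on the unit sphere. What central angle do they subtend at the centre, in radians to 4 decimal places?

u·v = 0.1830; |u| = 1.0000, |v| = 1.0000.
cos θ = (u·v)/(|u||v|) = 0.1830, so θ = 1.3868 rad.

1.3868 rad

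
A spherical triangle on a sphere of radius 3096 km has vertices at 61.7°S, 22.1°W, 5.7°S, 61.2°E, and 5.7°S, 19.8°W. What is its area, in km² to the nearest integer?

Side lengths (central angles): a = 1.4053, b = 0.9778, c = 1.4278 rad; semiperimeter s = 1.9055.
By l'Huilier's theorem, tan(E/4) = √[tan(s/2) tan((s−a)/2) tan((s−b)/2) tan((s−c)/2)], giving spherical excess E = 0.8248 rad.
Area = E·R² = 0.8248 × (3096)² ≈ 7906138 km².

7906138 km²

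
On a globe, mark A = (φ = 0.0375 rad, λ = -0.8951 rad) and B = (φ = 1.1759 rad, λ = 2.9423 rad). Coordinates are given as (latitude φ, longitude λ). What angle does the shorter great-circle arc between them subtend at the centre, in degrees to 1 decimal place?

105.1°

Let φ₁ = 0.0375 rad, φ₂ = 1.1759 rad, and Δλ = -2.4458 rad.
Haversine: a = sin²(Δφ/2) + cos φ₁ cos φ₂ sin²(Δλ/2) = 0.2905 + (0.9993)(0.3847)(0.8838) = 0.63023.
Central angle c = 2·arcsin(√a) = 1.83430 rad.
So the angular separation is 105.1°.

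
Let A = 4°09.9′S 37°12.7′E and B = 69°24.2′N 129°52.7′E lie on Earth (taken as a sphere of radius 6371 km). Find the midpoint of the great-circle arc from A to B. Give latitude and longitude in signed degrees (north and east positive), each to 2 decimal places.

The central angle between A and B is δ = 1.6552 rad.
With f = 0.5, the slerp weights are sin((1−f)δ)/sin δ = 0.7389 and sin(fδ)/sin δ = 0.7389.
Weighted sum of the unit vectors: (0.7389)·(0.7943,0.6032,-0.0726) + (0.7389)·(-0.2256,0.2700,0.9361) = (0.4203, 0.6452, 0.6380).
Converting back: φ = atan2(z, √(x²+y²)) = 39.65°, λ = atan2(y, x) = 56.92°.

39.65°, 56.92°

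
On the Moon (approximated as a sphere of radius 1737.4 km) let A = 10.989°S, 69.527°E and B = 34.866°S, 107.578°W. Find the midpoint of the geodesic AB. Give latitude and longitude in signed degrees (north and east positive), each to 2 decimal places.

-77.61°, 55.20°

The central angle between A and B is δ = 2.3398 rad.
With f = 0.5, the slerp weights are sin((1−f)δ)/sin δ = 1.2813 and sin(fδ)/sin δ = 1.2813.
Weighted sum of the unit vectors: (1.2813)·(0.3434,0.9197,-0.1906) + (1.2813)·(-0.2478,-0.7822,-0.5717) = (0.1224, 0.1762, -0.9767).
Converting back: φ = atan2(z, √(x²+y²)) = -77.61°, λ = atan2(y, x) = 55.20°.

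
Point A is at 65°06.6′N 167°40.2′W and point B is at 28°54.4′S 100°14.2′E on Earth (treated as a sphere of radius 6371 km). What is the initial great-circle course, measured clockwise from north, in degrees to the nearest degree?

259°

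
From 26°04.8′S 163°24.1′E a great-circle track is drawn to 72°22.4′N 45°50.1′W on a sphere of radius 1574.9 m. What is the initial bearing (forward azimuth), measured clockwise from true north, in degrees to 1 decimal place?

With φ₁ = -0.4552, φ₂ = 1.2632, Δλ = 2.6313 rad, the forward-azimuth formula gives
θ = atan2( sin Δλ cos φ₂ , cos φ₁ sin φ₂ − sin φ₁ cos φ₂ cos Δλ ) = atan2(0.1479, 0.7398) = 11.30°.
So the initial bearing is 11.3°.

11.3°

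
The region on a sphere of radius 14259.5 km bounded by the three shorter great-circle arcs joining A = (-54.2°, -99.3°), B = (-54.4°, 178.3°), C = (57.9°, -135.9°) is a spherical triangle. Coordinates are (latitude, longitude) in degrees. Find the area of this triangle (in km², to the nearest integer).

Side lengths (central angles): a = 2.0636, b = 2.0236, c = 0.7891 rad; semiperimeter s = 2.4382.
By l'Huilier's theorem, tan(E/4) = √[tan(s/2) tan((s−a)/2) tan((s−b)/2) tan((s−c)/2)], giving spherical excess E = 1.3206 rad.
Area = E·R² = 1.3206 × (14259.5)² ≈ 268518581 km².

268518581 km²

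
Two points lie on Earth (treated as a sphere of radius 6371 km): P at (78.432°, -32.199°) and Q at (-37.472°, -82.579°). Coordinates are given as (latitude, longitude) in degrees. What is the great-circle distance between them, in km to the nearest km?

13303 km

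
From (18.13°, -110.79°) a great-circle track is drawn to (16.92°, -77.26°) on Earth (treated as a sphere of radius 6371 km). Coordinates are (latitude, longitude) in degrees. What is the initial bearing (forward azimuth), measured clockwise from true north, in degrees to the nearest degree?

87°

With φ₁ = 0.3164, φ₂ = 0.2953, Δλ = 0.5852 rad, the forward-azimuth formula gives
θ = atan2( sin Δλ cos φ₂ , cos φ₁ sin φ₂ − sin φ₁ cos φ₂ cos Δλ ) = atan2(0.5285, 0.0284) = 86.92°.
So the initial bearing is 87°.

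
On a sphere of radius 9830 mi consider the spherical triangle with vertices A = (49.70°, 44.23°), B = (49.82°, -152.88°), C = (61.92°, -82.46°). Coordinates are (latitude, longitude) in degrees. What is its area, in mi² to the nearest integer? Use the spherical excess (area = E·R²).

Side lengths (central angles): a = 0.6827, b = 1.0576, c = 1.3859 rad; semiperimeter s = 1.5631.
By l'Huilier's theorem, tan(E/4) = √[tan(s/2) tan((s−a)/2) tan((s−b)/2) tan((s−c)/2)], giving spherical excess E = 0.4127 rad.
Area = E·R² = 0.4127 × (9830)² ≈ 39883180 mi².

39883180 mi²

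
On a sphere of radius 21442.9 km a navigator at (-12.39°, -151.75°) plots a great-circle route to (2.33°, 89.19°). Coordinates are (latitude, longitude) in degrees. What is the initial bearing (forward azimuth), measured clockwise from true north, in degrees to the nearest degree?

266°

Δλ = -119.060° = -2.0780 rad.
y = sin Δλ · cos φ₂ = (-0.8741)(0.9992) = -0.8734
x = cos φ₁ sin φ₂ − sin φ₁ cos φ₂ cos Δλ = (0.9767)(0.0407) − (-0.2146)(0.9992)(-0.4857) = -0.0644
θ = atan2(y, x) = -94.22°; adding 360° gives 266°.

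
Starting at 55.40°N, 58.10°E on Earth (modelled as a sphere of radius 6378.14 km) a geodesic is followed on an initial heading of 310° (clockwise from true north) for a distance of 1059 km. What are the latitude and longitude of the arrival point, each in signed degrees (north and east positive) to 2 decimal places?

60.71°, 43.10°

Angular distance δ = d/R = 1059/6378.14 = 0.16604 rad; initial bearing θ = 5.4105 rad.
sin φ₂ = sin φ₁ cos δ + cos φ₁ sin δ cos θ = (0.8231)(0.9862) + (0.5678)(0.1653)(0.6428) = 0.8721, so φ₂ = 60.71°.
Δλ = atan2(sin θ sin δ cos φ₁, cos δ − sin φ₁ sin φ₂) = atan2(-0.0719, 0.2684) = -14.997°.
λ₂ = 58.100° − 14.997° = 43.10°.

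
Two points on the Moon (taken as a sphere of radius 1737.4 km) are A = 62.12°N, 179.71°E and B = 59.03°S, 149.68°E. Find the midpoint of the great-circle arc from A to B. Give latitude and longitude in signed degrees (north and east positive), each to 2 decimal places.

1.60°, 163.96°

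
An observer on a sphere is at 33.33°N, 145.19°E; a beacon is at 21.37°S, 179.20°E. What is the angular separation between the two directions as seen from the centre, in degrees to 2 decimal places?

63.59°

In radians: φ₁ = 0.5817, φ₂ = -0.3730, Δλ = 34.010° = 0.5936 rad.
cos c = sin φ₁ sin φ₂ + cos φ₁ cos φ₂ cos Δλ = (0.5495)(-0.3644) + (0.8355)(0.9312)(0.8289) = 0.44476,
so c = arccos(0.44476) = 1.10989 rad.
So the angular separation is 63.59°.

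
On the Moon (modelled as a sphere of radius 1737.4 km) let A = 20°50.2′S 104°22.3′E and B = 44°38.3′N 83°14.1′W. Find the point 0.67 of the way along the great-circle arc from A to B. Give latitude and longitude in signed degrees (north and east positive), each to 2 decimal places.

75.84°, 168.09°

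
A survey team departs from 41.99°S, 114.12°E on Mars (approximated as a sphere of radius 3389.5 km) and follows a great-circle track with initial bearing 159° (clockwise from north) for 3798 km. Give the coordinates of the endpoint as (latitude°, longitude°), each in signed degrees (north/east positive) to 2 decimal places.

Angular distance δ = d/R = 3798/3389.5 = 1.12052 rad; initial bearing θ = 2.7751 rad.
sin φ₂ = sin φ₁ cos δ + cos φ₁ sin δ cos θ = (-0.6690)(0.4352) + (0.7433)(0.9003)(-0.9336) = -0.9159, so φ₂ = -66.33°.
Δλ = atan2(sin θ sin δ cos φ₁, cos δ − sin φ₁ sin φ₂) = atan2(0.2398, -0.1775) = 126.510°.
λ₂ = 114.120° + 126.510° = 240.63° → -119.37° after wrapping to (−180°, 180°].

-66.33°, -119.37°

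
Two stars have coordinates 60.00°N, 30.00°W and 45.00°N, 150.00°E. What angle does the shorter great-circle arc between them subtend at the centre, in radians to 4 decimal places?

1.3090 rad

In radians: φ₁ = 1.0472, φ₂ = 0.7854, Δλ = -180.000° = -3.1416 rad.
Haversine: a = sin²(Δφ/2) + cos φ₁ cos φ₂ sin²(Δλ/2) = 0.0170 + (0.5000)(0.7071)(1.0000) = 0.37059.
Central angle c = 2·arcsin(√a) = 1.30900 rad.
So the angular separation is 1.3090 rad.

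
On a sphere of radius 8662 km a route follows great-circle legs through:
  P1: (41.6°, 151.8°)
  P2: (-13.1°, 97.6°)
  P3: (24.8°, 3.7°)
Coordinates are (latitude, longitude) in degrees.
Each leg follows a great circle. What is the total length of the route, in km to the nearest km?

Leg P1→P2: central angle 1.2916 rad, distance 11188.0 km.
Leg P2→P3: central angle 1.7266 rad, distance 14956.1 km.
Total: 11188.0 + 14956.1 ≈ 26144 km.

26144 km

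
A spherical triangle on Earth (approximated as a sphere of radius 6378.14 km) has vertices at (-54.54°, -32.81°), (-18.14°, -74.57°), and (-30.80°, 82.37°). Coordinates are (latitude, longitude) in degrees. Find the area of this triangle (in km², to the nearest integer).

4323178 km²

Side lengths (central angles): a = 2.2039, b = 1.3643, c = 0.8435 rad; semiperimeter s = 2.2058.
By l'Huilier's theorem, tan(E/4) = √[tan(s/2) tan((s−a)/2) tan((s−b)/2) tan((s−c)/2)], giving spherical excess E = 0.1063 rad.
Area = E·R² = 0.1063 × (6378.14)² ≈ 4323178 km².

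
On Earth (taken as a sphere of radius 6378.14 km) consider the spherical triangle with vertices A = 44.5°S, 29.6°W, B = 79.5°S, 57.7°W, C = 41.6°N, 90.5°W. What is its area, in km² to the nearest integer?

Side lengths (central angles): a = 2.1392, b = 1.7782, c = 0.6371 rad; semiperimeter s = 2.2772.
By l'Huilier's theorem, tan(E/4) = √[tan(s/2) tan((s−a)/2) tan((s−b)/2) tan((s−c)/2)], giving spherical excess E = 0.7986 rad.
Area = E·R² = 0.7986 × (6378.14)² ≈ 32488802 km².

32488802 km²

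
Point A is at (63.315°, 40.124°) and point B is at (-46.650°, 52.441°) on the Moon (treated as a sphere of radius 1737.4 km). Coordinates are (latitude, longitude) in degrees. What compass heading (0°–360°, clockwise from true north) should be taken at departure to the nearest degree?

171°

Δλ = 12.317° = 0.2150 rad.
y = sin Δλ · cos φ₂ = (0.2133)(0.6865) = 0.1464
x = cos φ₁ sin φ₂ − sin φ₁ cos φ₂ cos Δλ = (0.4491)(-0.7272) − (0.8935)(0.6865)(0.9770) = -0.9258
θ = atan2(y, x) = 171.01°, so the bearing is 171°.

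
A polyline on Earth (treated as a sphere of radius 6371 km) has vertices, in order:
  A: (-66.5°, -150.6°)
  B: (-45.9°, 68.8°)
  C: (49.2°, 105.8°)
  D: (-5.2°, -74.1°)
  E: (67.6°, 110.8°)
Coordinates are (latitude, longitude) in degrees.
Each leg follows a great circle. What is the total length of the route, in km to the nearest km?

Leg A→B: central angle 1.1106 rad, distance 7075.6 km.
Leg B→C: central angle 1.7522 rad, distance 11163.6 km.
Leg C→D: central angle 2.3736 rad, distance 15122.5 km.
Leg D→E: central angle 2.0509 rad, distance 13066.6 km.
Total: 7075.6 + 11163.6 + 15122.5 + 13066.6 ≈ 46428 km.

46428 km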